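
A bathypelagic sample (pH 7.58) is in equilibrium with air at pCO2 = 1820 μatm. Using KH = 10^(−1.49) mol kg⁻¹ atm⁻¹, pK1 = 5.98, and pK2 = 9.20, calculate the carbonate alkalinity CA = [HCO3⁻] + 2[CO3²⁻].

[CO2*] = KH · pCO2 = 10^(−1.49) × 1820×10^-6 = 5.889×10^-5 mol/kg
α₀ = 1/(1 + K1/[H⁺] + K1K2/[H⁺]²) = 1/(1 + 10^+1.60 + 10^-0.02) = 0.02394
DIC = [CO2*]/α₀ = 5.889×10^-5 / 0.02394 = 2.460 mmol/kg
CA = (α₁ + 2α₂)·DIC = (0.9532 + 2×0.02287) × 2.460 = 2.46 mmol/kg

CA = 2.46 mmol/kg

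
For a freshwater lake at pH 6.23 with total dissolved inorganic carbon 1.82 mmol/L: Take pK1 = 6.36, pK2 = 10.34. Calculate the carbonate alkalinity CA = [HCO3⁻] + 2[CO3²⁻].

CA = [HCO3⁻] + 2[CO3²⁻] = (α₁ + 2α₂)·DIC
At pH 6.23: [H⁺]/K1 = 10^0.13 = 1.3490, K2/[H⁺] = 10^-4.11 = 7.7625×10^-5
α₁ = 1/(1 + 1.3490 + 7.7625×10^-5) = 1/2.3490 = 0.4257; α₂ = α₁·K2/[H⁺] = 3.305×10^-5
α₁ + 2α₂ = 0.4258
CA = 0.4258 × 1.82 = 0.775 mmol/L

CA = 0.775 mmol/L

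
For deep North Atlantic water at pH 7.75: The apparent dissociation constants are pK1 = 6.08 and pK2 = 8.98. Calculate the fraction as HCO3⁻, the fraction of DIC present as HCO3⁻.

α₁ = 0.926

α₁ = 1 / (1 + [H⁺]/K1 + K2/[H⁺]) = 1 / (1 + 10^-1.67 + 10^-1.23)
   = 1 / (1 + 0.021380 + 0.058884) = 1/1.0803 = 0.9257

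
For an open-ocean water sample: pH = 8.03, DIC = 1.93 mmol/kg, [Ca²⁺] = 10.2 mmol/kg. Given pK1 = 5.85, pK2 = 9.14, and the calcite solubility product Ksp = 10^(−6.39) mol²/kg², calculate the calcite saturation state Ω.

α₂ = 1 / (1 + [H⁺]/K2 + [H⁺]²/(K1K2)) = 1 / (1 + 10^+1.11 + 10^-1.07)
   = 1 / (1 + 12.882 + 0.085114) = 1/13.968 = 0.07159
[CO3²⁻] = α₂ × DIC = 0.07159 × 1.93 = 0.1382 mmol/kg
Ksp = 10^(−6.39) = 4.074×10^-7
Ω = [Ca²⁺][CO3²⁻]/Ksp = (10.2×10^-3)(1.382×10^-4) / 4.074×10^-7 = 3.46

Ω = 3.46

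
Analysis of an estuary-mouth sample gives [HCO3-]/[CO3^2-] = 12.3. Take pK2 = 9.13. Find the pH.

pH = 8.04

From K2 = [H⁺][CO3^2-]/[HCO3-]:  pH = pK2 − log₁₀([HCO3-]/[CO3^2-])
log₁₀(12.3) = +1.090
pH = 9.13 − (+1.090) = 8.04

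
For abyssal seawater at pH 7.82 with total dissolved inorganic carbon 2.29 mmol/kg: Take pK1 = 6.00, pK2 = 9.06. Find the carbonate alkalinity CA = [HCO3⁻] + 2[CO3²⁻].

CA = 2.38 mmol/kg

CA = [HCO3⁻] + 2[CO3²⁻] = (α₁ + 2α₂)·DIC
At pH 7.82: [H⁺]/K1 = 10^-1.82 = 0.015136, K2/[H⁺] = 10^-1.24 = 0.057544
α₁ = 1/(1 + 0.015136 + 0.057544) = 1/1.0727 = 0.9322; α₂ = α₁·K2/[H⁺] = 0.05365
α₁ + 2α₂ = 1.0395
CA = 1.0395 × 2.29 = 2.38 mmol/kg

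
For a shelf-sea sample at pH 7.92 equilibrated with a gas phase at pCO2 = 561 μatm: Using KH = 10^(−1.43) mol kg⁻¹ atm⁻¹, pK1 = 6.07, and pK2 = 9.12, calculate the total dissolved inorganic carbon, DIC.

[CO2*] = KH · pCO2 = 10^(−1.43) × 561×10^-6 = 2.084×10^-5 mol/kg
α₀ = 1/(1 + K1/[H⁺] + K1K2/[H⁺]²) = 1/(1 + 10^+1.85 + 10^+0.65) = 0.01311
DIC = [CO2*]/α₀ = 2.084×10^-5 / 0.01311 = 1.59 mmol/kg

DIC = 1.59 mmol/kg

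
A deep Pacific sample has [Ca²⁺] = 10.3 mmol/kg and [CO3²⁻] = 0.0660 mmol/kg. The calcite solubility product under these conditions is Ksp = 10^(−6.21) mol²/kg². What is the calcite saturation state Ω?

Ksp = 10^(−6.21) = 6.166×10^-7
Ω = [Ca²⁺][CO3²⁻]/Ksp = (10.3×10^-3)(0.0660×10^-3) / 6.166×10^-7 = 1.10

Ω = 1.10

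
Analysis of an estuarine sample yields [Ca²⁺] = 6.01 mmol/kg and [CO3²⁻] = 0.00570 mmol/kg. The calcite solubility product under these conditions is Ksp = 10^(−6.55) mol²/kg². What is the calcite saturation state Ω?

Ksp = 10^(−6.55) = 2.818×10^-7
Ω = [Ca²⁺][CO3²⁻]/Ksp = (6.01×10^-3)(0.00570×10^-3) / 2.818×10^-7 = 0.122

Ω = 0.122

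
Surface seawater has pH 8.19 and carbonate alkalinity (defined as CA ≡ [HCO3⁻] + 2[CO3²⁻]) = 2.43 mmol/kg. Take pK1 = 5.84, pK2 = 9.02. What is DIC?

DIC = 2.16 mmol/kg

CA = [HCO3⁻] + 2[CO3²⁻] = (α₁ + 2α₂)·DIC
At pH 8.19: [H⁺]/K1 = 10^-2.35 = 0.0044668, K2/[H⁺] = 10^-0.83 = 0.14791
α₁ = 1/(1 + 0.0044668 + 0.14791) = 1/1.1524 = 0.8678; α₂ = α₁·K2/[H⁺] = 0.1284
α₁ + 2α₂ = 1.1245
DIC = CA / (α₁ + 2α₂) = 2.43 / 1.1245 = 2.16 mmol/kg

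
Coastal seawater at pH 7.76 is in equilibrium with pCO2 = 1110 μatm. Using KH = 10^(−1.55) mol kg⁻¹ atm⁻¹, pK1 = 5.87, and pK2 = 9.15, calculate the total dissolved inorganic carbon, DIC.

[CO2*] = KH · pCO2 = 10^(−1.55) × 1110×10^-6 = 3.128×10^-5 mol/kg
α₀ = 1/(1 + K1/[H⁺] + K1K2/[H⁺]²) = 1/(1 + 10^+1.89 + 10^+0.50) = 0.01223
DIC = [CO2*]/α₀ = 3.128×10^-5 / 0.01223 = 2.56 mmol/kg

DIC = 2.56 mmol/kg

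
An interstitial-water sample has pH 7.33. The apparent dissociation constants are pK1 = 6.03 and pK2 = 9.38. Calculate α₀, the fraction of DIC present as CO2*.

α₀ = 1 / (1 + K1/[H⁺] + K1K2/[H⁺]²) = 1 / (1 + 10^+1.30 + 10^-0.75)
   = 1 / (1 + 19.953 + 0.17783) = 1/21.130 = 0.04733

α₀ = 0.0473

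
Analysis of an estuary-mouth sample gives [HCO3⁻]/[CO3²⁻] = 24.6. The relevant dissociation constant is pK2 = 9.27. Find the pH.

pH = 7.88

From K2 = [H⁺][CO3²⁻]/[HCO3⁻]:  pH = pK2 − log₁₀([HCO3⁻]/[CO3²⁻])
log₁₀(24.6) = +1.391
pH = 9.27 − (+1.391) = 7.88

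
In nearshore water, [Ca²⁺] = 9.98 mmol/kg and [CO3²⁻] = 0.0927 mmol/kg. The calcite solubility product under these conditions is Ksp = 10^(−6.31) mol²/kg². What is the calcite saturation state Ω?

Ω = 1.89

Ksp = 10^(−6.31) = 4.898×10^-7
Ω = [Ca²⁺][CO3²⁻]/Ksp = (9.98×10^-3)(0.0927×10^-3) / 4.898×10^-7 = 1.89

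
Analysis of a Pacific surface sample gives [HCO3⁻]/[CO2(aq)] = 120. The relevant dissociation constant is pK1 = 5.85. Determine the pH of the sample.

From K1 = [H⁺][HCO3⁻]/[CO2(aq)]:  pH = pK1 + log₁₀([HCO3⁻]/[CO2(aq)])
log₁₀(120) = +2.079
pH = 5.85 + (+2.079) = 7.93

pH = 7.93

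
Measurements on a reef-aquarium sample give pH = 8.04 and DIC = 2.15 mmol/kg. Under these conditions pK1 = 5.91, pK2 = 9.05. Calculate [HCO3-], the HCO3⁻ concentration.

[HCO3⁻] = 1.95 mmol/kg

α₁ = 1 / (1 + [H⁺]/K1 + K2/[H⁺]) = 1 / (1 + 10^-2.13 + 10^-1.01)
   = 1 / (1 + 0.0074131 + 0.097724) = 1/1.1051 = 0.9049
[HCO3⁻] = α₁ × DIC = 0.9049 × 2.15 = 1.95 mmol/kg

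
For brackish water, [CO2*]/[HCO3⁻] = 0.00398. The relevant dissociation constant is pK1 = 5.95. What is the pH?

From K1 = [H⁺][HCO3⁻]/[CO2*]:  pH = pK1 − log₁₀([CO2*]/[HCO3⁻])
log₁₀(0.00398) = -2.400
pH = 5.95 − (-2.400) = 8.35

pH = 8.35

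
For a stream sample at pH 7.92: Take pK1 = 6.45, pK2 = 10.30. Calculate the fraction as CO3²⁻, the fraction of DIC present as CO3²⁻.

α₂ = 1 / (1 + [H⁺]/K2 + [H⁺]²/(K1K2)) = 1 / (1 + 10^+2.38 + 10^+0.91)
   = 1 / (1 + 239.88 + 8.1283) = 1/249.01 = 0.004016

α₂ = 0.00402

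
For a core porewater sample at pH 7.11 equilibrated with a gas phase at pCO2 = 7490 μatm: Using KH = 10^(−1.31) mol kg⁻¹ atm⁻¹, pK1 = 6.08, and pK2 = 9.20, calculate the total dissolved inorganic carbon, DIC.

[CO2*] = KH · pCO2 = 10^(−1.31) × 7490×10^-6 = 3.668×10^-4 mol/kg
α₀ = 1/(1 + K1/[H⁺] + K1K2/[H⁺]²) = 1/(1 + 10^+1.03 + 10^-1.06) = 0.08473
DIC = [CO2*]/α₀ = 3.668×10^-4 / 0.08473 = 4.33 mmol/kg

DIC = 4.33 mmol/kg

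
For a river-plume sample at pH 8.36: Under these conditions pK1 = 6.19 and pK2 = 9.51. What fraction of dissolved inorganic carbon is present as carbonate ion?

α₂ = 0.0657

α₂ = 1 / (1 + [H⁺]/K2 + [H⁺]²/(K1K2)) = 1 / (1 + 10^+1.15 + 10^-1.02)
   = 1 / (1 + 14.125 + 0.095499) = 1/15.221 = 0.06570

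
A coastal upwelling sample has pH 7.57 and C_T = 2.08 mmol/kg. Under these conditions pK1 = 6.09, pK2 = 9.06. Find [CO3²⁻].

[CO3²⁻] = 0.0632 mmol/kg

α₂ = 1 / (1 + [H⁺]/K2 + [H⁺]²/(K1K2)) = 1 / (1 + 10^+1.49 + 10^+0.01)
   = 1 / (1 + 30.903 + 1.0233) = 1/32.926 = 0.03037
[CO3²⁻] = α₂ × DIC = 0.03037 × 2.08 = 0.0632 mmol/kg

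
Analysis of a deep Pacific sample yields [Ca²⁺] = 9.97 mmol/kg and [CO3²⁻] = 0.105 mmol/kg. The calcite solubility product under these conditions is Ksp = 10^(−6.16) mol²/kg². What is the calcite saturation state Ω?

Ω = 1.51

Ksp = 10^(−6.16) = 6.918×10^-7
Ω = [Ca²⁺][CO3²⁻]/Ksp = (9.97×10^-3)(0.105×10^-3) / 6.918×10^-7 = 1.51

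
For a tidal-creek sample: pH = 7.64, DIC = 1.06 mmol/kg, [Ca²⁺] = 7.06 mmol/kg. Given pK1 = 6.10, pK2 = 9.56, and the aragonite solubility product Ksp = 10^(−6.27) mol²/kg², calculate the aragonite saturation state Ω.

Ω = 0.161

α₂ = 1 / (1 + [H⁺]/K2 + [H⁺]²/(K1K2)) = 1 / (1 + 10^+1.92 + 10^+0.38)
   = 1 / (1 + 83.176 + 2.3988) = 1/86.575 = 0.01155
[CO3²⁻] = α₂ × DIC = 0.01155 × 1.06 = 0.01224 mmol/kg = 12.24 μmol/kg
Ksp = 10^(−6.27) = 5.370×10^-7
Ω = [Ca²⁺][CO3²⁻]/Ksp = (7.06×10^-3)(1.224×10^-5) / 5.370×10^-7 = 0.161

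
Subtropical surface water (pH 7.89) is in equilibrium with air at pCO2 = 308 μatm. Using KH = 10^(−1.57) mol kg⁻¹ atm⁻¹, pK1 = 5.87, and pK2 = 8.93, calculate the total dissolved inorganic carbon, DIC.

[CO2*] = KH · pCO2 = 10^(−1.57) × 308×10^-6 = 8.290×10^-6 mol/kg
α₀ = 1/(1 + K1/[H⁺] + K1K2/[H⁺]²) = 1/(1 + 10^+2.02 + 10^+0.98) = 0.008676
DIC = [CO2*]/α₀ = 8.290×10^-6 / 0.008676 = 0.956 mmol/kg

DIC = 0.956 mmol/kg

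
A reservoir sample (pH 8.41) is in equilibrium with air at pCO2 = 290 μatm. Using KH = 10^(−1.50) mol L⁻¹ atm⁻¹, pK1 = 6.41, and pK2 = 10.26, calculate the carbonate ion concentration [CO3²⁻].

[CO3²⁻] = 13.0 μmol/L

[CO2*] = KH · pCO2 = 10^(−1.50) × 290×10^-6 = 9.171×10^-6 mol/L
α₀ = 1/(1 + K1/[H⁺] + K1K2/[H⁺]²) = 1/(1 + 10^+2.00 + 10^+0.15) = 0.009764
DIC = [CO2*]/α₀ = 9.171×10^-6 / 0.009764 = 0.9392 mmol/L
[CO3²⁻] = α₂·DIC; α₂ = 0.01379, so [CO3²⁻] = 0.01379 × 0.9392 = 0.0130 mmol/L = 13.0 μmol/L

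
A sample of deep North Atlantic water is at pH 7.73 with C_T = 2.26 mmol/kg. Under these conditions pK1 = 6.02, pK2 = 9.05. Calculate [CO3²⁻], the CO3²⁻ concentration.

α₂ = 1 / (1 + [H⁺]/K2 + [H⁺]²/(K1K2)) = 1 / (1 + 10^+1.32 + 10^-0.39)
   = 1 / (1 + 20.893 + 0.40738) = 1/22.300 = 0.04484
[CO3²⁻] = α₂ × DIC = 0.04484 × 2.26 = 0.101 mmol/kg

[CO3²⁻] = 0.101 mmol/kg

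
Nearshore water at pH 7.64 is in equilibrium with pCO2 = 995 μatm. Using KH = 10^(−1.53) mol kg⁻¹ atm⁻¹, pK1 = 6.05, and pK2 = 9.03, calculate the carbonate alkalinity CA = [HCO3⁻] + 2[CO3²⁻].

CA = 1.24 mmol/kg

[CO2*] = KH · pCO2 = 10^(−1.53) × 995×10^-6 = 2.936×10^-5 mol/kg
α₀ = 1/(1 + K1/[H⁺] + K1K2/[H⁺]²) = 1/(1 + 10^+1.59 + 10^+0.20) = 0.02410
DIC = [CO2*]/α₀ = 2.936×10^-5 / 0.02410 = 1.218 mmol/kg
CA = (α₁ + 2α₂)·DIC = (0.9377 + 2×0.03820) × 1.218 = 1.24 mmol/kg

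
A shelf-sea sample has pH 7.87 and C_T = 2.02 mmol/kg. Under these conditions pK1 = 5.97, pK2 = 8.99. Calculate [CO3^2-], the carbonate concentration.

[CO3²⁻] = 0.141 mmol/kg

α₂ = 1 / (1 + [H⁺]/K2 + [H⁺]²/(K1K2)) = 1 / (1 + 10^+1.12 + 10^-0.78)
   = 1 / (1 + 13.183 + 0.16596) = 1/14.349 = 0.06969
[CO3²⁻] = α₂ × DIC = 0.06969 × 2.02 = 0.141 mmol/kg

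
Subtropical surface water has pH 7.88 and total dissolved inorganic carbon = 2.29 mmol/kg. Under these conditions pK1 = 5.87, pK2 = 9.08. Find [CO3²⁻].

[CO3²⁻] = 0.135 mmol/kg

α₂ = 1 / (1 + [H⁺]/K2 + [H⁺]²/(K1K2)) = 1 / (1 + 10^+1.20 + 10^-0.81)
   = 1 / (1 + 15.849 + 0.15488) = 1/17.004 = 0.05881
[CO3²⁻] = α₂ × DIC = 0.05881 × 2.29 = 0.135 mmol/kg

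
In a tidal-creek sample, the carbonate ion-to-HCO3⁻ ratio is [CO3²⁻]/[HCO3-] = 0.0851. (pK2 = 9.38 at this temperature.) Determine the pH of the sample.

From K2 = [H⁺][CO3²⁻]/[HCO3-]:  pH = pK2 + log₁₀([CO3²⁻]/[HCO3-])
log₁₀(0.0851) = -1.070
pH = 9.38 + (-1.070) = 8.31

pH = 8.31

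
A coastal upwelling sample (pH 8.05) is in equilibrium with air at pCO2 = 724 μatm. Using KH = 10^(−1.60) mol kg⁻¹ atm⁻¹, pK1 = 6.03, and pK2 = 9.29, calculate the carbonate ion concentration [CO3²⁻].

[CO3²⁻] = 0.110 mmol/kg

[CO2*] = KH · pCO2 = 10^(−1.60) × 724×10^-6 = 1.819×10^-5 mol/kg
α₀ = 1/(1 + K1/[H⁺] + K1K2/[H⁺]²) = 1/(1 + 10^+2.02 + 10^+0.78) = 0.008949
DIC = [CO2*]/α₀ = 1.819×10^-5 / 0.008949 = 2.032 mmol/kg
[CO3²⁻] = α₂·DIC; α₂ = 0.05393, so [CO3²⁻] = 0.05393 × 2.032 = 0.110 mmol/kg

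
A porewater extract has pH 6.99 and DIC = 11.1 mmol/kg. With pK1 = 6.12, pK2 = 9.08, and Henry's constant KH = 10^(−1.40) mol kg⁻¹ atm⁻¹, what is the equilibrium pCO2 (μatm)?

α₀ = 1 / (1 + K1/[H⁺] + K1K2/[H⁺]²) = 1 / (1 + 10^+0.87 + 10^-1.22)
   = 1 / (1 + 7.4131 + 0.060256) = 1/8.4734 = 0.1180
[CO2*] = α₀ × DIC = 0.1180 × 11.1 = 1.310 mmol/kg
pCO2 = [CO2*]/KH = 1.310×10^-3 / 3.981×10^-2 = 3.29×10^4 μatm

pCO2 = 3.29×10^4 μatm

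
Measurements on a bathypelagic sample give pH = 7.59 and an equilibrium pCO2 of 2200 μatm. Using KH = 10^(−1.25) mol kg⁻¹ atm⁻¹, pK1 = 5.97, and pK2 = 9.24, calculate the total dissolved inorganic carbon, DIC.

[CO2*] = KH · pCO2 = 10^(−1.25) × 2200×10^-6 = 1.237×10^-4 mol/kg
α₀ = 1/(1 + K1/[H⁺] + K1K2/[H⁺]²) = 1/(1 + 10^+1.62 + 10^-0.03) = 0.02293
DIC = [CO2*]/α₀ = 1.237×10^-4 / 0.02293 = 5.40 mmol/kg

DIC = 5.40 mmol/kg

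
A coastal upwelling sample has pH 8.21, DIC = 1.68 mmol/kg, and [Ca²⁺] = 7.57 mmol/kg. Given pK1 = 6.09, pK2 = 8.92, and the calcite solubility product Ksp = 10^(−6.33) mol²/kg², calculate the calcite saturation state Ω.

α₂ = 1 / (1 + [H⁺]/K2 + [H⁺]²/(K1K2)) = 1 / (1 + 10^+0.71 + 10^-1.41)
   = 1 / (1 + 5.1286 + 0.038905) = 1/6.1675 = 0.1621
[CO3²⁻] = α₂ × DIC = 0.1621 × 1.68 = 0.2724 mmol/kg
Ksp = 10^(−6.33) = 4.677×10^-7
Ω = [Ca²⁺][CO3²⁻]/Ksp = (7.57×10^-3)(2.724×10^-4) / 4.677×10^-7 = 4.41

Ω = 4.41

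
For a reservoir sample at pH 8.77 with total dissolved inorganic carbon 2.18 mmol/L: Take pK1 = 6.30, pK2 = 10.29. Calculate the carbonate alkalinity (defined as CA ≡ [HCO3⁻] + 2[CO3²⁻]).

CA = 2.24 mmol/L

CA = [HCO3⁻] + 2[CO3²⁻] = (α₁ + 2α₂)·DIC
At pH 8.77: [H⁺]/K1 = 10^-2.47 = 0.0033884, K2/[H⁺] = 10^-1.52 = 0.030200
α₁ = 1/(1 + 0.0033884 + 0.030200) = 1/1.0336 = 0.9675; α₂ = α₁·K2/[H⁺] = 0.02922
α₁ + 2α₂ = 1.0259
CA = 1.0259 × 2.18 = 2.24 mmol/L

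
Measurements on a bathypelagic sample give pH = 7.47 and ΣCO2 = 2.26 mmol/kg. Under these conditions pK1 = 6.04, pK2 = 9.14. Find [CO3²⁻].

[CO3²⁻] = 0.0456 mmol/kg

α₂ = 1 / (1 + [H⁺]/K2 + [H⁺]²/(K1K2)) = 1 / (1 + 10^+1.67 + 10^+0.24)
   = 1 / (1 + 46.774 + 1.7378) = 1/49.511 = 0.02020
[CO3²⁻] = α₂ × DIC = 0.02020 × 2.26 = 0.0456 mmol/kg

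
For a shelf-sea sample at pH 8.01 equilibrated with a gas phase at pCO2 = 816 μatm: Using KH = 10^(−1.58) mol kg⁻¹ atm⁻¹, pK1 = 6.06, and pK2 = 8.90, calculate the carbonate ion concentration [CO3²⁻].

[CO2*] = KH · pCO2 = 10^(−1.58) × 816×10^-6 = 2.146×10^-5 mol/kg
α₀ = 1/(1 + K1/[H⁺] + K1K2/[H⁺]²) = 1/(1 + 10^+1.95 + 10^+1.06) = 0.009842
DIC = [CO2*]/α₀ = 2.146×10^-5 / 0.009842 = 2.181 mmol/kg
[CO3²⁻] = α₂·DIC; α₂ = 0.1130, so [CO3²⁻] = 0.1130 × 2.181 = 0.246 mmol/kg

[CO3²⁻] = 0.246 mmol/kg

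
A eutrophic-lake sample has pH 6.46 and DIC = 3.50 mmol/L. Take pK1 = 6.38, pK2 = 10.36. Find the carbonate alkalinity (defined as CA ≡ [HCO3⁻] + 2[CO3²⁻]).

CA = 1.91 mmol/L

CA = [HCO3⁻] + 2[CO3²⁻] = (α₁ + 2α₂)·DIC
At pH 6.46: [H⁺]/K1 = 10^-0.08 = 0.83176, K2/[H⁺] = 10^-3.90 = 0.00012589
α₁ = 1/(1 + 0.83176 + 0.00012589) = 1/1.8319 = 0.5459; α₂ = α₁·K2/[H⁺] = 6.872×10^-5
α₁ + 2α₂ = 0.5460
CA = 0.5460 × 3.50 = 1.91 mmol/L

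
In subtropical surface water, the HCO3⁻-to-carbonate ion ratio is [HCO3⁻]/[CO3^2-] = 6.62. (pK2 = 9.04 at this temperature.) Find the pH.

pH = 8.22

From K2 = [H⁺][CO3^2-]/[HCO3⁻]:  pH = pK2 − log₁₀([HCO3⁻]/[CO3^2-])
log₁₀(6.62) = +0.821
pH = 9.04 − (+0.821) = 8.22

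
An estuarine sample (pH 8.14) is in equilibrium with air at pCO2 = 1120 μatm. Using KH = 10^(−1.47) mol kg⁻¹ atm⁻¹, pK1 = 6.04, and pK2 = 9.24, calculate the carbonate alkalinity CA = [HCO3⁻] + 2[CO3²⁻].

CA = 5.54 mmol/kg

[CO2*] = KH · pCO2 = 10^(−1.47) × 1120×10^-6 = 3.795×10^-5 mol/kg
α₀ = 1/(1 + K1/[H⁺] + K1K2/[H⁺]²) = 1/(1 + 10^+2.10 + 10^+1.00) = 0.007305
DIC = [CO2*]/α₀ = 3.795×10^-5 / 0.007305 = 5.195 mmol/kg
CA = (α₁ + 2α₂)·DIC = (0.9196 + 2×0.07305) × 5.195 = 5.54 mmol/kg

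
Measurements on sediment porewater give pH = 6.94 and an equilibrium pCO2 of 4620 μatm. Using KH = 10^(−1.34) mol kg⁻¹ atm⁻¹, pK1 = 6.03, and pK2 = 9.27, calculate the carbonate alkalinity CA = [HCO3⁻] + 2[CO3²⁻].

CA = 1.73 mmol/kg

[CO2*] = KH · pCO2 = 10^(−1.34) × 4620×10^-6 = 2.112×10^-4 mol/kg
α₀ = 1/(1 + K1/[H⁺] + K1K2/[H⁺]²) = 1/(1 + 10^+0.91 + 10^-1.42) = 0.1091
DIC = [CO2*]/α₀ = 2.112×10^-4 / 0.1091 = 1.936 mmol/kg
CA = (α₁ + 2α₂)·DIC = (0.8868 + 2×0.004148) × 1.936 = 1.73 mmol/kg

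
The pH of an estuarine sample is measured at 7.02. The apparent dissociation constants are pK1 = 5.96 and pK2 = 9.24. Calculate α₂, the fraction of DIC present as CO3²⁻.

α₂ = 0.00551

α₂ = 1 / (1 + [H⁺]/K2 + [H⁺]²/(K1K2)) = 1 / (1 + 10^+2.22 + 10^+1.16)
   = 1 / (1 + 165.96 + 14.454) = 1/181.41 = 0.005512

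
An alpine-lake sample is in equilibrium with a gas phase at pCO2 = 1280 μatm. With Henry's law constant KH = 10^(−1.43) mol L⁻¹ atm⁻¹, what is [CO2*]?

KH = 10^(−1.43) = 3.715×10^-2 mol L⁻¹ atm⁻¹
[CO2*] = KH · pCO2 = 3.715×10^-2 × 1280×10^-6 atm = 4.76×10^-5 mol/L

[CO2*] = 47.6 μmol/L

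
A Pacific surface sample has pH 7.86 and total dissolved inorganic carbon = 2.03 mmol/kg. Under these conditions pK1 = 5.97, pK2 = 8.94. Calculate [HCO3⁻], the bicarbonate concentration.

[HCO3⁻] = 1.85 mmol/kg

α₁ = 1 / (1 + [H⁺]/K1 + K2/[H⁺]) = 1 / (1 + 10^-1.89 + 10^-1.08)
   = 1 / (1 + 0.012882 + 0.083176) = 1/1.0961 = 0.9124
[HCO3⁻] = α₁ × DIC = 0.9124 × 2.03 = 1.85 mmol/kg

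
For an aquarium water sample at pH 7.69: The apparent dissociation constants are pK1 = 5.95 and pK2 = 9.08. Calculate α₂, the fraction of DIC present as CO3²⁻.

α₂ = 0.0385

α₂ = 1 / (1 + [H⁺]/K2 + [H⁺]²/(K1K2)) = 1 / (1 + 10^+1.39 + 10^-0.35)
   = 1 / (1 + 24.547 + 0.44668) = 1/25.994 = 0.03847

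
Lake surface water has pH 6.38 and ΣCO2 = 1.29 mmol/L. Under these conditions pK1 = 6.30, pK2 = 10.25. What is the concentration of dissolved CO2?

α₀ = 1 / (1 + K1/[H⁺] + K1K2/[H⁺]²) = 1 / (1 + 10^+0.08 + 10^-3.79)
   = 1 / (1 + 1.2023 + 0.00016218) = 1/2.2024 = 0.4540
[CO2*] = α₀ × DIC = 0.4540 × 1.29 = 0.586 mmol/L

[CO2*] = 0.586 mmol/L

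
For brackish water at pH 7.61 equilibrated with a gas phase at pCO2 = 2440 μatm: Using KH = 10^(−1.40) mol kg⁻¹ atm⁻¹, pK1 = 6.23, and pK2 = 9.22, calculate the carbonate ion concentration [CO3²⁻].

[CO2*] = KH · pCO2 = 10^(−1.40) × 2440×10^-6 = 9.714×10^-5 mol/kg
α₀ = 1/(1 + K1/[H⁺] + K1K2/[H⁺]²) = 1/(1 + 10^+1.38 + 10^-0.23) = 0.03910
DIC = [CO2*]/α₀ = 9.714×10^-5 / 0.03910 = 2.485 mmol/kg
[CO3²⁻] = α₂·DIC; α₂ = 0.02302, so [CO3²⁻] = 0.02302 × 2.485 = 0.0572 mmol/kg

[CO3²⁻] = 0.0572 mmol/kg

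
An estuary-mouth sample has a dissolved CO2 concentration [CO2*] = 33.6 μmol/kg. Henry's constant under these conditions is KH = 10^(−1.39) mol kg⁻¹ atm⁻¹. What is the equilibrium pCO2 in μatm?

pCO2 = 825 μatm

KH = 10^(−1.39) = 4.074×10^-2 mol kg⁻¹ atm⁻¹
pCO2 = [CO2*]/KH = 33.6×10^-6 / 4.074×10^-2 = 8.25×10^-4 atm = 825 μatm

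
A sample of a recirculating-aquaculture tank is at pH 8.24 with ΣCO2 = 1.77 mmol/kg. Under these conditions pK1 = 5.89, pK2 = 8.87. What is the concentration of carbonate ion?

[CO3²⁻] = 0.335 mmol/kg

α₂ = 1 / (1 + [H⁺]/K2 + [H⁺]²/(K1K2)) = 1 / (1 + 10^+0.63 + 10^-1.72)
   = 1 / (1 + 4.2658 + 0.019055) = 1/5.2848 = 0.1892
[CO3²⁻] = α₂ × DIC = 0.1892 × 1.77 = 0.335 mmol/kg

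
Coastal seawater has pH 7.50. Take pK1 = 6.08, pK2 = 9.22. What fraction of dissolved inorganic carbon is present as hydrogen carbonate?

α₁ = 0.946

α₁ = 1 / (1 + [H⁺]/K1 + K2/[H⁺]) = 1 / (1 + 10^-1.42 + 10^-1.72)
   = 1 / (1 + 0.038019 + 0.019055) = 1/1.0571 = 0.9460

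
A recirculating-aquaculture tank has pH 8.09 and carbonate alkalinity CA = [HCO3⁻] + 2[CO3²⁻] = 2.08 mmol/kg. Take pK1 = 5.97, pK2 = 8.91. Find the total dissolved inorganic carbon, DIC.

CA = [HCO3⁻] + 2[CO3²⁻] = (α₁ + 2α₂)·DIC
At pH 8.09: [H⁺]/K1 = 10^-2.12 = 0.0075858, K2/[H⁺] = 10^-0.82 = 0.15136
α₁ = 1/(1 + 0.0075858 + 0.15136) = 1/1.1589 = 0.8629; α₂ = α₁·K2/[H⁺] = 0.1306
α₁ + 2α₂ = 1.1241
DIC = CA / (α₁ + 2α₂) = 2.08 / 1.1241 = 1.85 mmol/kg

DIC = 1.85 mmol/kg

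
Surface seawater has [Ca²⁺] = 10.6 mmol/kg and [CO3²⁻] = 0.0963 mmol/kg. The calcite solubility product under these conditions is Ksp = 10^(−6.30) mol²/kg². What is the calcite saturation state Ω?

Ksp = 10^(−6.30) = 5.012×10^-7
Ω = [Ca²⁺][CO3²⁻]/Ksp = (10.6×10^-3)(0.0963×10^-3) / 5.012×10^-7 = 2.04

Ω = 2.04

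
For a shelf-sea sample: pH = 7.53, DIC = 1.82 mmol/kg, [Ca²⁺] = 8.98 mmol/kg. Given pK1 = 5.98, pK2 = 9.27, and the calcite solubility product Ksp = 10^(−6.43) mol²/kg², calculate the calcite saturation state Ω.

Ω = 0.765

α₂ = 1 / (1 + [H⁺]/K2 + [H⁺]²/(K1K2)) = 1 / (1 + 10^+1.74 + 10^+0.19)
   = 1 / (1 + 54.954 + 1.5488) = 1/57.503 = 0.01739
[CO3²⁻] = α₂ × DIC = 0.01739 × 1.82 = 0.03165 mmol/kg
Ksp = 10^(−6.43) = 3.715×10^-7
Ω = [Ca²⁺][CO3²⁻]/Ksp = (8.98×10^-3)(3.165×10^-5) / 3.715×10^-7 = 0.765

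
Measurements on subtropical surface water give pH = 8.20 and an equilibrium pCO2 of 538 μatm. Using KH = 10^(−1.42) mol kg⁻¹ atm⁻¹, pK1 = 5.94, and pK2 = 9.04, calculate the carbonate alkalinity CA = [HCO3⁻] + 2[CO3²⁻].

CA = 4.80 mmol/kg

[CO2*] = KH · pCO2 = 10^(−1.42) × 538×10^-6 = 2.045×10^-5 mol/kg
α₀ = 1/(1 + K1/[H⁺] + K1K2/[H⁺]²) = 1/(1 + 10^+2.26 + 10^+1.42) = 0.004778
DIC = [CO2*]/α₀ = 2.045×10^-5 / 0.004778 = 4.281 mmol/kg
CA = (α₁ + 2α₂)·DIC = (0.8695 + 2×0.1257) × 4.281 = 4.80 mmol/kg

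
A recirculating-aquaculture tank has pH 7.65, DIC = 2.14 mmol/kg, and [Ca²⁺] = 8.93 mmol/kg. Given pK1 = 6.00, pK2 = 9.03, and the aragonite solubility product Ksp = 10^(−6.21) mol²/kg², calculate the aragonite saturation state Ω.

Ω = 1.21

α₂ = 1 / (1 + [H⁺]/K2 + [H⁺]²/(K1K2)) = 1 / (1 + 10^+1.38 + 10^-0.27)
   = 1 / (1 + 23.988 + 0.53703) = 1/25.525 = 0.03918
[CO3²⁻] = α₂ × DIC = 0.03918 × 2.14 = 0.08384 mmol/kg
Ksp = 10^(−6.21) = 6.166×10^-7
Ω = [Ca²⁺][CO3²⁻]/Ksp = (8.93×10^-3)(8.384×10^-5) / 6.166×10^-7 = 1.21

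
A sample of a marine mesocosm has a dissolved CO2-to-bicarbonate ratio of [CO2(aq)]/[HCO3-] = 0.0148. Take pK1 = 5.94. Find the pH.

From K1 = [H⁺][HCO3-]/[CO2(aq)]:  pH = pK1 − log₁₀([CO2(aq)]/[HCO3-])
log₁₀(0.0148) = -1.830
pH = 5.94 − (-1.830) = 7.77

pH = 7.77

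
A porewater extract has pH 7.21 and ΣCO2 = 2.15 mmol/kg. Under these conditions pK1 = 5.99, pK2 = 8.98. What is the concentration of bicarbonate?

α₁ = 1 / (1 + [H⁺]/K1 + K2/[H⁺]) = 1 / (1 + 10^-1.22 + 10^-1.77)
   = 1 / (1 + 0.060256 + 0.016982) = 1/1.0772 = 0.9283
[HCO3⁻] = α₁ × DIC = 0.9283 × 2.15 = 2.00 mmol/kg

[HCO3⁻] = 2.00 mmol/kg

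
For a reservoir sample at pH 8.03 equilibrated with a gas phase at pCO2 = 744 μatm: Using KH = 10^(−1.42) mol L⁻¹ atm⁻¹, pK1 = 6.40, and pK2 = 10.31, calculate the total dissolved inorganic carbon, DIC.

[CO2*] = KH · pCO2 = 10^(−1.42) × 744×10^-6 = 2.829×10^-5 mol/L
α₀ = 1/(1 + K1/[H⁺] + K1K2/[H⁺]²) = 1/(1 + 10^+1.63 + 10^-0.65) = 0.02279
DIC = [CO2*]/α₀ = 2.829×10^-5 / 0.02279 = 1.24 mmol/L

DIC = 1.24 mmol/L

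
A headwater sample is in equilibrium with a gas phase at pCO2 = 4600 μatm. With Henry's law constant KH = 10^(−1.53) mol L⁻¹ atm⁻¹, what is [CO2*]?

KH = 10^(−1.53) = 2.951×10^-2 mol L⁻¹ atm⁻¹
[CO2*] = KH · pCO2 = 2.951×10^-2 × 4600×10^-6 atm = 1.36×10^-4 mol/L

[CO2*] = 136 μmol/L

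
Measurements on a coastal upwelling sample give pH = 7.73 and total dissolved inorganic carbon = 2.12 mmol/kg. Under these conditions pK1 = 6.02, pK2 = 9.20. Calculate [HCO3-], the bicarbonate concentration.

[HCO3⁻] = 2.01 mmol/kg

α₁ = 1 / (1 + [H⁺]/K1 + K2/[H⁺]) = 1 / (1 + 10^-1.71 + 10^-1.47)
   = 1 / (1 + 0.019498 + 0.033884) = 1/1.0534 = 0.9493
[HCO3⁻] = α₁ × DIC = 0.9493 × 2.12 = 2.01 mmol/kg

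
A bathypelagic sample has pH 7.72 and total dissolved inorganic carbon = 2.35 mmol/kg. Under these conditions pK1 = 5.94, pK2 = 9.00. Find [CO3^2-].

[CO3²⁻] = 0.115 mmol/kg

α₂ = 1 / (1 + [H⁺]/K2 + [H⁺]²/(K1K2)) = 1 / (1 + 10^+1.28 + 10^-0.50)
   = 1 / (1 + 19.055 + 0.31623) = 1/20.371 = 0.04909
[CO3²⁻] = α₂ × DIC = 0.04909 × 2.35 = 0.115 mmol/kg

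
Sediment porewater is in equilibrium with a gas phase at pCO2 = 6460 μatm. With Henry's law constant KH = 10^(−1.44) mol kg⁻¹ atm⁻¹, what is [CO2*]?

[CO2*] = 235 μmol/kg

KH = 10^(−1.44) = 3.631×10^-2 mol kg⁻¹ atm⁻¹
[CO2*] = KH · pCO2 = 3.631×10^-2 × 6460×10^-6 atm = 2.35×10^-4 mol/kg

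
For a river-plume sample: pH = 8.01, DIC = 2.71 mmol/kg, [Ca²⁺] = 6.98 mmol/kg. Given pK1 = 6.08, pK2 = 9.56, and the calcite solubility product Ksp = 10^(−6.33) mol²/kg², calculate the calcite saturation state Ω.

α₂ = 1 / (1 + [H⁺]/K2 + [H⁺]²/(K1K2)) = 1 / (1 + 10^+1.55 + 10^-0.38)
   = 1 / (1 + 35.481 + 0.41687) = 1/36.898 = 0.02710
[CO3²⁻] = α₂ × DIC = 0.02710 × 2.71 = 0.07345 mmol/kg
Ksp = 10^(−6.33) = 4.677×10^-7
Ω = [Ca²⁺][CO3²⁻]/Ksp = (6.98×10^-3)(7.345×10^-5) / 4.677×10^-7 = 1.10

Ω = 1.10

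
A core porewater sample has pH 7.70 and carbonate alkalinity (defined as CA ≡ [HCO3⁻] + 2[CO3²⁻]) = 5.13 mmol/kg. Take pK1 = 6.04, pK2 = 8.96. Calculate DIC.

DIC = 4.98 mmol/kg

CA = [HCO3⁻] + 2[CO3²⁻] = (α₁ + 2α₂)·DIC
At pH 7.70: [H⁺]/K1 = 10^-1.66 = 0.021878, K2/[H⁺] = 10^-1.26 = 0.054954
α₁ = 1/(1 + 0.021878 + 0.054954) = 1/1.0768 = 0.9287; α₂ = α₁·K2/[H⁺] = 0.05103
α₁ + 2α₂ = 1.0307
DIC = CA / (α₁ + 2α₂) = 5.13 / 1.0307 = 4.98 mmol/kg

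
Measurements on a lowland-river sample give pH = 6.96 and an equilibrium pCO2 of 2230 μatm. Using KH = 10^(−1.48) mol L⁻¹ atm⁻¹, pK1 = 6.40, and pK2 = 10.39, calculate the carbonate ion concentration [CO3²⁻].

[CO2*] = KH · pCO2 = 10^(−1.48) × 2230×10^-6 = 7.384×10^-5 mol/L
α₀ = 1/(1 + K1/[H⁺] + K1K2/[H⁺]²) = 1/(1 + 10^+0.56 + 10^-2.87) = 0.2159
DIC = [CO2*]/α₀ = 7.384×10^-5 / 0.2159 = 0.3420 mmol/L
[CO3²⁻] = α₂·DIC; α₂ = 0.0002912, so [CO3²⁻] = 0.0002912 × 0.3420 = 9.96×10^-5 mmol/L = 0.0996 μmol/L

[CO3²⁻] = 0.0996 μmol/L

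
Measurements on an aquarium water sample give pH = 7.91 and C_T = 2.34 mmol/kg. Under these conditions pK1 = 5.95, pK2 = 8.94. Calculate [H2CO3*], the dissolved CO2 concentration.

[CO2*] = 0.0232 mmol/kg

α₀ = 1 / (1 + K1/[H⁺] + K1K2/[H⁺]²) = 1 / (1 + 10^+1.96 + 10^+0.93)
   = 1 / (1 + 91.201 + 8.5114) = 1/100.71 = 0.009929
[CO2*] = α₀ × DIC = 0.009929 × 2.34 = 0.0232 mmol/kg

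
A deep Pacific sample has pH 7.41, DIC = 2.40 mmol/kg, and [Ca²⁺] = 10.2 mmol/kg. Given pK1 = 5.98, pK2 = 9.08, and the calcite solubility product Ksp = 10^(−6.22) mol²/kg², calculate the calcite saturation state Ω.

α₂ = 1 / (1 + [H⁺]/K2 + [H⁺]²/(K1K2)) = 1 / (1 + 10^+1.67 + 10^+0.24)
   = 1 / (1 + 46.774 + 1.7378) = 1/49.511 = 0.02020
[CO3²⁻] = α₂ × DIC = 0.02020 × 2.40 = 0.04847 mmol/kg
Ksp = 10^(−6.22) = 6.026×10^-7
Ω = [Ca²⁺][CO3²⁻]/Ksp = (10.2×10^-3)(4.847×10^-5) / 6.026×10^-7 = 0.821

Ω = 0.821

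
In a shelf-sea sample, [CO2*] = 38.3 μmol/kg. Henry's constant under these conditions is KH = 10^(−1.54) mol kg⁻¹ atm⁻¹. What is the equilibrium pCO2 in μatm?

KH = 10^(−1.54) = 2.884×10^-2 mol kg⁻¹ atm⁻¹
pCO2 = [CO2*]/KH = 38.3×10^-6 / 2.884×10^-2 = 1.33×10^-3 atm = 1330 μatm

pCO2 = 1330 μatm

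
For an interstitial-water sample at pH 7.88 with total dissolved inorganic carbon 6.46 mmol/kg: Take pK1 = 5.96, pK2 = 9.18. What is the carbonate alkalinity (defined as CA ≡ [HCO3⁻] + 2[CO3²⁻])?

CA = 6.69 mmol/kg

CA = [HCO3⁻] + 2[CO3²⁻] = (α₁ + 2α₂)·DIC
At pH 7.88: [H⁺]/K1 = 10^-1.92 = 0.012023, K2/[H⁺] = 10^-1.30 = 0.050119
α₁ = 1/(1 + 0.012023 + 0.050119) = 1/1.0621 = 0.9415; α₂ = α₁·K2/[H⁺] = 0.04719
α₁ + 2α₂ = 1.0359
CA = 1.0359 × 6.46 = 6.69 mmol/kg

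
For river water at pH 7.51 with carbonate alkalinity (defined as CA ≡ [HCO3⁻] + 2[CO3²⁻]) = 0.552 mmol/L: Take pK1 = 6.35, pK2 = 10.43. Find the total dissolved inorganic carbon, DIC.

CA = [HCO3⁻] + 2[CO3²⁻] = (α₁ + 2α₂)·DIC
At pH 7.51: [H⁺]/K1 = 10^-1.16 = 0.069183, K2/[H⁺] = 10^-2.92 = 0.0012023
α₁ = 1/(1 + 0.069183 + 0.0012023) = 1/1.0704 = 0.9342; α₂ = α₁·K2/[H⁺] = 0.001123
α₁ + 2α₂ = 0.9365
DIC = CA / (α₁ + 2α₂) = 0.552 / 0.9365 = 0.589 mmol/L

DIC = 0.589 mmol/L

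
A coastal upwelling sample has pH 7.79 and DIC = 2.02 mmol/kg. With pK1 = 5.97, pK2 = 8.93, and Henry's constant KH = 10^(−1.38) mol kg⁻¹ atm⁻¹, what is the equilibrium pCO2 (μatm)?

pCO2 = 674 μatm

α₀ = 1 / (1 + K1/[H⁺] + K1K2/[H⁺]²) = 1 / (1 + 10^+1.82 + 10^+0.68)
   = 1 / (1 + 66.069 + 4.7863) = 1/71.856 = 0.01392
[CO2*] = α₀ × DIC = 0.01392 × 2.02 = 0.02811 mmol/kg
pCO2 = [CO2*]/KH = 2.811×10^-5 / 4.169×10^-2 = 674 μatm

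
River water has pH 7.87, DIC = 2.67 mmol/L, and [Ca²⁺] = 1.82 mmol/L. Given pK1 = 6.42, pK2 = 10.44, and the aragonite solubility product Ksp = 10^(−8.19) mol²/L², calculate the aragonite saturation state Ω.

α₂ = 1 / (1 + [H⁺]/K2 + [H⁺]²/(K1K2)) = 1 / (1 + 10^+2.57 + 10^+1.12)
   = 1 / (1 + 371.54 + 13.183) = 1/385.72 = 0.002593
[CO3²⁻] = α₂ × DIC = 0.002593 × 2.67 = 0.006922 mmol/L = 6.922 μmol/L
Ksp = 10^(−8.19) = 6.457×10^-9
Ω = [Ca²⁺][CO3²⁻]/Ksp = (1.82×10^-3)(6.922×10^-6) / 6.457×10^-9 = 1.95

Ω = 1.95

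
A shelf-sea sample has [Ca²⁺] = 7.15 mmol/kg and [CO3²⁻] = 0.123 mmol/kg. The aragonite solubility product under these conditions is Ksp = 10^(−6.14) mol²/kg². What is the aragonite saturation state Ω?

Ω = 1.21

Ksp = 10^(−6.14) = 7.244×10^-7
Ω = [Ca²⁺][CO3²⁻]/Ksp = (7.15×10^-3)(0.123×10^-3) / 7.244×10^-7 = 1.21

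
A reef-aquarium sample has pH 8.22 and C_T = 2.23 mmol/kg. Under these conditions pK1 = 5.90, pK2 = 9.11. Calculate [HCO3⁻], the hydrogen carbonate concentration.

[HCO3⁻] = 1.97 mmol/kg

α₁ = 1 / (1 + [H⁺]/K1 + K2/[H⁺]) = 1 / (1 + 10^-2.32 + 10^-0.89)
   = 1 / (1 + 0.0047863 + 0.12882) = 1/1.1336 = 0.8821
[HCO3⁻] = α₁ × DIC = 0.8821 × 2.23 = 1.97 mmol/kg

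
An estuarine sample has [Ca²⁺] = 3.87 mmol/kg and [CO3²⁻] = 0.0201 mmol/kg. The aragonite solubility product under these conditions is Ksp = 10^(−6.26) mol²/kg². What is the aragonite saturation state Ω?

Ω = 0.142

Ksp = 10^(−6.26) = 5.495×10^-7
Ω = [Ca²⁺][CO3²⁻]/Ksp = (3.87×10^-3)(0.0201×10^-3) / 5.495×10^-7 = 0.142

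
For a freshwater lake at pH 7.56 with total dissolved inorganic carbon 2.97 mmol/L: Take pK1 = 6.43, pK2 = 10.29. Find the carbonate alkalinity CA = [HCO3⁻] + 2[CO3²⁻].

CA = 2.77 mmol/L

CA = [HCO3⁻] + 2[CO3²⁻] = (α₁ + 2α₂)·DIC
At pH 7.56: [H⁺]/K1 = 10^-1.13 = 0.074131, K2/[H⁺] = 10^-2.73 = 0.0018621
α₁ = 1/(1 + 0.074131 + 0.0018621) = 1/1.0760 = 0.9294; α₂ = α₁·K2/[H⁺] = 0.001731
α₁ + 2α₂ = 0.9328
CA = 0.9328 × 2.97 = 2.77 mmol/L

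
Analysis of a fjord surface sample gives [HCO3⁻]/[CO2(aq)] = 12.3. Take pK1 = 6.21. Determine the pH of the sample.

From K1 = [H⁺][HCO3⁻]/[CO2(aq)]:  pH = pK1 + log₁₀([HCO3⁻]/[CO2(aq)])
log₁₀(12.3) = +1.090
pH = 6.21 + (+1.090) = 7.30

pH = 7.30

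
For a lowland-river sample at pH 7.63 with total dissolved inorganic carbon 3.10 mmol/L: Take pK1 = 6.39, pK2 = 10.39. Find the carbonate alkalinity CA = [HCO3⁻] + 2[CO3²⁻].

CA = [HCO3⁻] + 2[CO3²⁻] = (α₁ + 2α₂)·DIC
At pH 7.63: [H⁺]/K1 = 10^-1.24 = 0.057544, K2/[H⁺] = 10^-2.76 = 0.0017378
α₁ = 1/(1 + 0.057544 + 0.0017378) = 1/1.0593 = 0.9440; α₂ = α₁·K2/[H⁺] = 0.001641
α₁ + 2α₂ = 0.9473
CA = 0.9473 × 3.10 = 2.94 mmol/L

CA = 2.94 mmol/L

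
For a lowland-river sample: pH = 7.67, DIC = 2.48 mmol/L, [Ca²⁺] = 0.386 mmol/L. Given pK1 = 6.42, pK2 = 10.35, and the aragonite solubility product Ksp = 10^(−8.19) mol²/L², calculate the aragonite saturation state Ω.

α₂ = 1 / (1 + [H⁺]/K2 + [H⁺]²/(K1K2)) = 1 / (1 + 10^+2.68 + 10^+1.43)
   = 1 / (1 + 478.63 + 26.915) = 1/506.55 = 0.001974
[CO3²⁻] = α₂ × DIC = 0.001974 × 2.48 = 0.004896 mmol/L = 4.896 μmol/L
Ksp = 10^(−8.19) = 6.457×10^-9
Ω = [Ca²⁺][CO3²⁻]/Ksp = (0.386×10^-3)(4.896×10^-6) / 6.457×10^-9 = 0.293

Ω = 0.293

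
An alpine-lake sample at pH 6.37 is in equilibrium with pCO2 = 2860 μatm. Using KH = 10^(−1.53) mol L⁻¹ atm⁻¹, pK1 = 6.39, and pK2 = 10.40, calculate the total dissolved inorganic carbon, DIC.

DIC = 0.165 mmol/L

[CO2*] = KH · pCO2 = 10^(−1.53) × 2860×10^-6 = 8.440×10^-5 mol/L
α₀ = 1/(1 + K1/[H⁺] + K1K2/[H⁺]²) = 1/(1 + 10^-0.02 + 10^-4.05) = 0.5115
DIC = [CO2*]/α₀ = 8.440×10^-5 / 0.5115 = 0.165 mmol/L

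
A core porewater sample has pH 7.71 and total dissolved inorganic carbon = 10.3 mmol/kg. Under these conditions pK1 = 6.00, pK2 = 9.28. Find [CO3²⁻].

[CO3²⁻] = 0.265 mmol/kg

α₂ = 1 / (1 + [H⁺]/K2 + [H⁺]²/(K1K2)) = 1 / (1 + 10^+1.57 + 10^-0.14)
   = 1 / (1 + 37.154 + 0.72444) = 1/38.878 = 0.02572
[CO3²⁻] = α₂ × DIC = 0.02572 × 10.3 = 0.265 mmol/kg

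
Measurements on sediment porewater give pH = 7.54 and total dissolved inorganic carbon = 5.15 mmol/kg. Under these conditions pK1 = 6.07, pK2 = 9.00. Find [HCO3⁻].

α₁ = 1 / (1 + [H⁺]/K1 + K2/[H⁺]) = 1 / (1 + 10^-1.47 + 10^-1.46)
   = 1 / (1 + 0.033884 + 0.034674) = 1/1.0686 = 0.9358
[HCO3⁻] = α₁ × DIC = 0.9358 × 5.15 = 4.82 mmol/kg

[HCO3⁻] = 4.82 mmol/kg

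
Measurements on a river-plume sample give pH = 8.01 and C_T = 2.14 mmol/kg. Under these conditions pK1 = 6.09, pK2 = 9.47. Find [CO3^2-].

[CO3²⁻] = 0.0709 mmol/kg

α₂ = 1 / (1 + [H⁺]/K2 + [H⁺]²/(K1K2)) = 1 / (1 + 10^+1.46 + 10^-0.46)
   = 1 / (1 + 28.840 + 0.34674) = 1/30.187 = 0.03313
[CO3²⁻] = α₂ × DIC = 0.03313 × 2.14 = 0.0709 mmol/kg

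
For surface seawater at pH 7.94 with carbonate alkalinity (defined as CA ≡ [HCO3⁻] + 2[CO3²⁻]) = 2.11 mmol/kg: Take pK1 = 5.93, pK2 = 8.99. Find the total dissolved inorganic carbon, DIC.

CA = [HCO3⁻] + 2[CO3²⁻] = (α₁ + 2α₂)·DIC
At pH 7.94: [H⁺]/K1 = 10^-2.01 = 0.0097724, K2/[H⁺] = 10^-1.05 = 0.089125
α₁ = 1/(1 + 0.0097724 + 0.089125) = 1/1.0989 = 0.9100; α₂ = α₁·K2/[H⁺] = 0.08110
α₁ + 2α₂ = 1.0722
DIC = CA / (α₁ + 2α₂) = 2.11 / 1.0722 = 1.97 mmol/kg

DIC = 1.97 mmol/kg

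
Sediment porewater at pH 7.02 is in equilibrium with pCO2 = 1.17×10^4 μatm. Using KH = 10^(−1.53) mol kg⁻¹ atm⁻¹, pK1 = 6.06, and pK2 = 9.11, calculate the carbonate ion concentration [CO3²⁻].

[CO2*] = KH · pCO2 = 10^(−1.53) × 1.17×10^4×10^-6 = 3.453×10^-4 mol/kg
α₀ = 1/(1 + K1/[H⁺] + K1K2/[H⁺]²) = 1/(1 + 10^+0.96 + 10^-1.13) = 0.09809
DIC = [CO2*]/α₀ = 3.453×10^-4 / 0.09809 = 3.520 mmol/kg
[CO3²⁻] = α₂·DIC; α₂ = 0.007272, so [CO3²⁻] = 0.007272 × 3.520 = 0.0256 mmol/kg

[CO3²⁻] = 0.0256 mmol/kg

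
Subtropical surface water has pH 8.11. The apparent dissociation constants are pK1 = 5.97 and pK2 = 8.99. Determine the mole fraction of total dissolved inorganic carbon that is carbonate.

α₂ = 1 / (1 + [H⁺]/K2 + [H⁺]²/(K1K2)) = 1 / (1 + 10^+0.88 + 10^-1.26)
   = 1 / (1 + 7.5858 + 0.054954) = 1/8.6407 = 0.1157

α₂ = 0.116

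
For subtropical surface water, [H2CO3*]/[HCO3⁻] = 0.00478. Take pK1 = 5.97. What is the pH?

From K1 = [H⁺][HCO3⁻]/[H2CO3*]:  pH = pK1 − log₁₀([H2CO3*]/[HCO3⁻])
log₁₀(0.00478) = -2.321
pH = 5.97 − (-2.321) = 8.29

pH = 8.29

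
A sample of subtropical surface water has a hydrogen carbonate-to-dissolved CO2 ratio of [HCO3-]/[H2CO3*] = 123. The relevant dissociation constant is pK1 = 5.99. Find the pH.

From K1 = [H⁺][HCO3-]/[H2CO3*]:  pH = pK1 + log₁₀([HCO3-]/[H2CO3*])
log₁₀(123) = +2.090
pH = 5.99 + (+2.090) = 8.08

pH = 8.08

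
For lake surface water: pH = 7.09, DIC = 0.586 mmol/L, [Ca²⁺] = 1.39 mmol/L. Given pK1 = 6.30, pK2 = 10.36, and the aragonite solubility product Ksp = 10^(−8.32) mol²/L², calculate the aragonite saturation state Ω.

Ω = 0.0786

α₂ = 1 / (1 + [H⁺]/K2 + [H⁺]²/(K1K2)) = 1 / (1 + 10^+3.27 + 10^+2.48)
   = 1 / (1 + 1862.1 + 302.00) = 1/2165.1 = 0.0004619
[CO3²⁻] = α₂ × DIC = 0.0004619 × 0.586 = 0.0002707 mmol/L = 0.2707 μmol/L
Ksp = 10^(−8.32) = 4.786×10^-9
Ω = [Ca²⁺][CO3²⁻]/Ksp = (1.39×10^-3)(2.707×10^-7) / 4.786×10^-9 = 0.0786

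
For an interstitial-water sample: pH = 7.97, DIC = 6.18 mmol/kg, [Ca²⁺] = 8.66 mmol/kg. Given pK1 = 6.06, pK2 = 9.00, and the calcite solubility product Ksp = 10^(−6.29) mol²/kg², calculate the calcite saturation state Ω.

Ω = 8.81

α₂ = 1 / (1 + [H⁺]/K2 + [H⁺]²/(K1K2)) = 1 / (1 + 10^+1.03 + 10^-0.88)
   = 1 / (1 + 10.715 + 0.13183) = 1/11.847 = 0.08441
[CO3²⁻] = α₂ × DIC = 0.08441 × 6.18 = 0.5217 mmol/kg
Ksp = 10^(−6.29) = 5.129×10^-7
Ω = [Ca²⁺][CO3²⁻]/Ksp = (8.66×10^-3)(5.217×10^-4) / 5.129×10^-7 = 8.81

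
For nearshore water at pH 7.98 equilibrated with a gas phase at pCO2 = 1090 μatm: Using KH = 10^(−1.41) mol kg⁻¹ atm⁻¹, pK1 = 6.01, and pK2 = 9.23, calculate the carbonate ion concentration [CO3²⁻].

[CO2*] = KH · pCO2 = 10^(−1.41) × 1090×10^-6 = 4.241×10^-5 mol/kg
α₀ = 1/(1 + K1/[H⁺] + K1K2/[H⁺]²) = 1/(1 + 10^+1.97 + 10^+0.72) = 0.01004
DIC = [CO2*]/α₀ = 4.241×10^-5 / 0.01004 = 4.223 mmol/kg
[CO3²⁻] = α₂·DIC; α₂ = 0.05271, so [CO3²⁻] = 0.05271 × 4.223 = 0.223 mmol/kg

[CO3²⁻] = 0.223 mmol/kg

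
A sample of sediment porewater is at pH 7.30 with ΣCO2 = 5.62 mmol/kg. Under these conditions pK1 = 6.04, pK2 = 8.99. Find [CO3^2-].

α₂ = 1 / (1 + [H⁺]/K2 + [H⁺]²/(K1K2)) = 1 / (1 + 10^+1.69 + 10^+0.43)
   = 1 / (1 + 48.978 + 2.6915) = 1/52.669 = 0.01899
[CO3²⁻] = α₂ × DIC = 0.01899 × 5.62 = 0.107 mmol/kg

[CO3²⁻] = 0.107 mmol/kg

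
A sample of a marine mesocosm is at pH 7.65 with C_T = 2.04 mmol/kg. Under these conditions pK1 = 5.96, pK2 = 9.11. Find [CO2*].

α₀ = 1 / (1 + K1/[H⁺] + K1K2/[H⁺]²) = 1 / (1 + 10^+1.69 + 10^+0.23)
   = 1 / (1 + 48.978 + 1.6982) = 1/51.676 = 0.01935
[CO2*] = α₀ × DIC = 0.01935 × 2.04 = 0.0395 mmol/kg

[CO2*] = 0.0395 mmol/kg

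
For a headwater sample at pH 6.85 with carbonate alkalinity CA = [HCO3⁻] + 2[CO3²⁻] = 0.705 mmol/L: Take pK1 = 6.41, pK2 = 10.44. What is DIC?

DIC = 0.961 mmol/L

CA = [HCO3⁻] + 2[CO3²⁻] = (α₁ + 2α₂)·DIC
At pH 6.85: [H⁺]/K1 = 10^-0.44 = 0.36308, K2/[H⁺] = 10^-3.59 = 0.00025704
α₁ = 1/(1 + 0.36308 + 0.00025704) = 1/1.3633 = 0.7335; α₂ = α₁·K2/[H⁺] = 0.0001885
α₁ + 2α₂ = 0.7339
DIC = CA / (α₁ + 2α₂) = 0.705 / 0.7339 = 0.961 mmol/L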